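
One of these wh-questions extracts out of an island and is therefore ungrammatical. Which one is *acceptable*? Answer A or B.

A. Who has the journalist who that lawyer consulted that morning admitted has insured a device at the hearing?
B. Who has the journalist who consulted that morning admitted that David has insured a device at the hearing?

A

In B, the wh-phrase is extracted from inside a complex-NP island (relative clause) (introduced by "who"), which blocks movement.
In A, the extraction path crosses only that-complement boundaries, which are transparent.
So A is grammatical.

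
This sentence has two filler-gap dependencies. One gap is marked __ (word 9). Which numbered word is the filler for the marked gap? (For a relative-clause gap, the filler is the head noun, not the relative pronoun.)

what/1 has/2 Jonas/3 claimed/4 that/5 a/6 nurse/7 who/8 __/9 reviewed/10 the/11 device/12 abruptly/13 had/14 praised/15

7

The marked gap is inside the relative clause, the subject of "reviewed".
Its filler is the head noun "nurse" (via "who"), at word 7.
(The other dependency links word 1 to a gap after word 15.)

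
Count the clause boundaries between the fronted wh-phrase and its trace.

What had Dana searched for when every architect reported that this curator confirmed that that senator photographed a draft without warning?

0

"what" originates inside the matrix clause — no clause boundary is crossed.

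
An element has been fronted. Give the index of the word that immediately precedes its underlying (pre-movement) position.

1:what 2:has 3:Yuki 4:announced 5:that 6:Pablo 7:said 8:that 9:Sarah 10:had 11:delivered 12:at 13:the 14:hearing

11

The displaced element is "what" (word 1).
It is linked across 2 clause boundaries (that → that).
It functions as the direct object of "delivered", so the gap sits immediately after word 11 ("delivered").
Base order: Yuki has announced that Pablo said that Sarah had delivered what at the hearing.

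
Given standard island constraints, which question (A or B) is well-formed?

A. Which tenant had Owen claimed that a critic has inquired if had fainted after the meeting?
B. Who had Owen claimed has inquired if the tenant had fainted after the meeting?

B

In A, the wh-phrase is extracted from inside a wh-island (introduced by "if"), which blocks movement.
In B, the extraction path crosses only that-complement boundaries, which are transparent.
So B is grammatical.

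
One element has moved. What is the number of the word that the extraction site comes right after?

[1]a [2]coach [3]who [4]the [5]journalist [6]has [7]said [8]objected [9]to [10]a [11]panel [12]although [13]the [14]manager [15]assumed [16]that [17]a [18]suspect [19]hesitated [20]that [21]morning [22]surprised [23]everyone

7

The displaced element is "a coach" (word 2).
It is linked across 1 clause boundary (Ø).
It functions as the subject of "objected", so the gap sits immediately after word 7 ("said").
Base order: The journalist has said that a coach objected to a panel although the manager assumed that a suspect hesitated that morning.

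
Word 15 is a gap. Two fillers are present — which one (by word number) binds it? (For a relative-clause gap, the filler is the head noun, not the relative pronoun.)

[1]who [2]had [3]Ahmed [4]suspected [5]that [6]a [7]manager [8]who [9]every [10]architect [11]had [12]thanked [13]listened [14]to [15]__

1

The marked gap is the object of the preposition "to" of "listened".
Its filler is the fronted wh-phrase "who", at word 1.
(The other dependency links word 7 to a gap after word 12.)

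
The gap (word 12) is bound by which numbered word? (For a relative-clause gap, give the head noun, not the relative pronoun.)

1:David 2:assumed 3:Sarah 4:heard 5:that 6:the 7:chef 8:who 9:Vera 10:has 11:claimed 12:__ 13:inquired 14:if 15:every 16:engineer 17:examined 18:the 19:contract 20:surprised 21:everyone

The gap at 12 is the subject of "inquired", inside a relative clause.
The relative pronoun is "who" (word 8); it is bound by the head noun immediately before it.
Its filler is the head noun "chef", at word 7.

7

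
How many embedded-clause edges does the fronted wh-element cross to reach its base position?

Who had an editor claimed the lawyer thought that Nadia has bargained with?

"who" is extracted from the PP object of "bargained".
Boundaries crossed, outermost first: [Ø], [that] — 2 in total.

2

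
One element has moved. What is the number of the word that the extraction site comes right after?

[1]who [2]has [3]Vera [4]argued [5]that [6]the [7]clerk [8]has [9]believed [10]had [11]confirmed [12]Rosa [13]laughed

The displaced element is "who" (word 1).
It is linked across 2 clause boundaries (that → Ø).
It functions as the subject of "confirmed", so the gap sits immediately after word 9 ("believed").
Base order: Vera has argued that the clerk has believed who had confirmed Rosa laughed.

9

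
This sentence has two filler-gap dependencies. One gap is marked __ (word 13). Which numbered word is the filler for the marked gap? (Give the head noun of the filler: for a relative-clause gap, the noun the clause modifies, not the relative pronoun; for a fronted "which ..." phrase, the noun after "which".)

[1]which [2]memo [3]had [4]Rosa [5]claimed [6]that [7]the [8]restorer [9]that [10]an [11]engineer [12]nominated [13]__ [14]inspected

The marked gap is inside the relative clause, the direct object of "nominated".
Its filler is the head noun "restorer" (via "that"), at word 8.
(The other dependency links word 2 to a gap after word 14.)

8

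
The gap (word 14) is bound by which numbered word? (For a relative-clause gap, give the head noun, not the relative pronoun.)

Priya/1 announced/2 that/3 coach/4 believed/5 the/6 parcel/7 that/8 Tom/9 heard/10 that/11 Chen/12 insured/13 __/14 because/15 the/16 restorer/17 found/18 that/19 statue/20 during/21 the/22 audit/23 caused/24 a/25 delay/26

The gap at 14 is the object of "insured", inside a relative clause.
The relative pronoun is "that" (word 8); it is bound by the head noun immediately before it.
Its filler is the head noun "parcel", at word 7.

7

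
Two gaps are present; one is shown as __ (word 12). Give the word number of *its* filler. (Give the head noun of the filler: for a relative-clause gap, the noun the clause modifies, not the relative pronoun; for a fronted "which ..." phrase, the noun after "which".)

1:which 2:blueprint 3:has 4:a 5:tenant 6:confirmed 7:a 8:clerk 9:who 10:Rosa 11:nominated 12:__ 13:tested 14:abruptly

8

The marked gap is inside the relative clause, the direct object of "nominated".
Its filler is the head noun "clerk" (via "who"), at word 8.
(The other dependency links word 2 to a gap after word 13.)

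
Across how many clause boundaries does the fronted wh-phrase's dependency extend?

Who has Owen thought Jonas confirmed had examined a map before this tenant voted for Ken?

2

"who" is extracted from the subject of "examined".
Boundaries crossed, outermost first: [Ø], [Ø] — 2 in total.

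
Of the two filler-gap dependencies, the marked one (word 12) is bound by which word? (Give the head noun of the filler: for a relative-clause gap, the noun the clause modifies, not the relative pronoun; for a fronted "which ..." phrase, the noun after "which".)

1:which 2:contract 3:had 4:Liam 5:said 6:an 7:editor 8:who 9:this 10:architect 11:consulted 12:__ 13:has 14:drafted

7

The marked gap is inside the relative clause, the direct object of "consulted".
Its filler is the head noun "editor" (via "who"), at word 7.
(The other dependency links word 2 to a gap after word 14.)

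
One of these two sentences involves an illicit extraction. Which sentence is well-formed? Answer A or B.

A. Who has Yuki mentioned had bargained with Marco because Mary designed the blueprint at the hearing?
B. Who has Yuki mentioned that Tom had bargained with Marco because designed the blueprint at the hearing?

A

In B, the wh-phrase is extracted from inside an adjunct island (introduced by "because"), which blocks movement.
In A, the extraction path crosses only that-complement boundaries, which are transparent.
So A is grammatical.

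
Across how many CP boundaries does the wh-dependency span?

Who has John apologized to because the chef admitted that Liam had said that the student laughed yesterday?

"who" originates inside the matrix clause — no clause boundary is crossed.

0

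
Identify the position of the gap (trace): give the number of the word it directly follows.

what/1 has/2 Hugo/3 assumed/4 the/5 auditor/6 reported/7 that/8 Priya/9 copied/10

The displaced element is "what" (word 1).
It is linked across 2 clause boundaries (Ø → that).
It functions as the direct object of "copied", so the gap sits immediately after word 10 ("copied").
Base order: Hugo has assumed the auditor reported that Priya copied what.

10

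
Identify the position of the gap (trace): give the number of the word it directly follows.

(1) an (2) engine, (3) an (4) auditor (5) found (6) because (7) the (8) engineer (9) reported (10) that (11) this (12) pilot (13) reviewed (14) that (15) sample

The displaced element is "an engine" (word 2).
It functions as the direct object of "found", so the gap sits immediately after word 5 ("found").
Base order: An auditor found an engine because the engineer reported that this pilot reviewed that sample.

5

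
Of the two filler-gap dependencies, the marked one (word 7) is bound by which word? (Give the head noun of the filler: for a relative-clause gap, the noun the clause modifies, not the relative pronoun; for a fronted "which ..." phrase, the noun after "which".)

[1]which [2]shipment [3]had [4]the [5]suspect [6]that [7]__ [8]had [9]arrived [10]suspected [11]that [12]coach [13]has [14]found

5

The marked gap is inside the relative clause, the subject of "arrived".
Its filler is the head noun "suspect" (via "that"), at word 5.
(The other dependency links word 2 to a gap after word 14.)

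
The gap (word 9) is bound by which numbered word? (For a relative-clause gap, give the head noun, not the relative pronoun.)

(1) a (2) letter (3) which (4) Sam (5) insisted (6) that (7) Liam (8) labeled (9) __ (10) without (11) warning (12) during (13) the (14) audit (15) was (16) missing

2

The gap at 9 is the object of "labeled", inside a relative clause.
The relative pronoun is "which" (word 3); it is bound by the head noun immediately before it.
Its filler is the head noun "letter", at word 2.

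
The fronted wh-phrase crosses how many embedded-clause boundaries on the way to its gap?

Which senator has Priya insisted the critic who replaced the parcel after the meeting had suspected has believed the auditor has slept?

"which senator" is extracted from the subject of "believed".
Boundaries crossed, outermost first: [Ø], [Ø] — 2 in total.

2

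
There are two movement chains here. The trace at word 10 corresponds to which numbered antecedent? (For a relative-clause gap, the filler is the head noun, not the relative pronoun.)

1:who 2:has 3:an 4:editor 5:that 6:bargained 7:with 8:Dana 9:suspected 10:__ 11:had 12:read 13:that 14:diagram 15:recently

The marked gap is the subject of "read".
Its filler is the fronted wh-phrase "who", at word 1.
(The other dependency links word 4 to a gap after word 5.)

1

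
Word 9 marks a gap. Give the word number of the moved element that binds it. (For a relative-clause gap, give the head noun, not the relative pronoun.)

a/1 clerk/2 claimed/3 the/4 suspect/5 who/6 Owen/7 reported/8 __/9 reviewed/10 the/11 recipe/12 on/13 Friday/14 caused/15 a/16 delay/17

The gap at 9 is the subject of "reviewed", inside a relative clause.
The relative pronoun is "who" (word 6); it is bound by the head noun immediately before it.
Its filler is the head noun "suspect", at word 5.

5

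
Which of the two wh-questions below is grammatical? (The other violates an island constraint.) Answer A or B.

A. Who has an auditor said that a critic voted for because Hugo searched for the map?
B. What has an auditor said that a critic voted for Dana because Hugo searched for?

A

In B, the wh-phrase is extracted from inside an adjunct island (introduced by "because"), which blocks movement.
In A, the extraction path crosses only that-complement boundaries, which are transparent.
So A is grammatical.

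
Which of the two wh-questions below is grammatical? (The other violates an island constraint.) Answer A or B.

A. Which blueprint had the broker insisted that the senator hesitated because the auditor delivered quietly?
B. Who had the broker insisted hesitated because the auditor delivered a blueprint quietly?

In A, the wh-phrase is extracted from inside an adjunct island (introduced by "because"), which blocks movement.
In B, the extraction path crosses only that-complement boundaries, which are transparent.
So B is grammatical.

B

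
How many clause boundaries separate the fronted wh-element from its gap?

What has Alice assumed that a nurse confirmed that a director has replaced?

2

"what" is extracted from the object of "replaced".
Boundaries crossed, outermost first: [that], [that] — 2 in total.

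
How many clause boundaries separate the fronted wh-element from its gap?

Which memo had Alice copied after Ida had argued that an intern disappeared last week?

"which memo" originates inside the matrix clause — no clause boundary is crossed.

0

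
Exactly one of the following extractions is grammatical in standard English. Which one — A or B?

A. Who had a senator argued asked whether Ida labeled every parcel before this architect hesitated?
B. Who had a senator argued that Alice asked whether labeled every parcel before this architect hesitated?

In B, the wh-phrase is extracted from inside a wh-island (introduced by "whether"), which blocks movement.
In A, the extraction path crosses only that-complement boundaries, which are transparent.
So A is grammatical.

A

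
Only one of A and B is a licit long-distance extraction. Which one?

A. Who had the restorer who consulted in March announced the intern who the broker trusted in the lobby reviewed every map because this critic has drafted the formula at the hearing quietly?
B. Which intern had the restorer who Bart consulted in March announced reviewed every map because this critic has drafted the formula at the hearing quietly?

B

In A, the wh-phrase is extracted from inside a complex-NP island (relative clause) (introduced by "who"), which blocks movement.
In B, the extraction path crosses only that-complement boundaries, which are transparent.
So B is grammatical.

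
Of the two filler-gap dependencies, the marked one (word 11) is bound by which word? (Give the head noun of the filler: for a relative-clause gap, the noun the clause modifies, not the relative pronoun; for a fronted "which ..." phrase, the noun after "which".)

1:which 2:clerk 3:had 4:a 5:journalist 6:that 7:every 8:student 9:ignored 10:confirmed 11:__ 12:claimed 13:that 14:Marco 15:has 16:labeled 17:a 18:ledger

2

The marked gap is the subject of "claimed".
Its filler is the fronted wh-phrase "which clerk", at word 2.
(The other dependency links word 5 to a gap after word 9.)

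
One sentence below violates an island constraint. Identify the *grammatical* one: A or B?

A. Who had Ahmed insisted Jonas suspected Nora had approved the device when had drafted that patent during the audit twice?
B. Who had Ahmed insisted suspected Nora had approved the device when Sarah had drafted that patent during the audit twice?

In A, the wh-phrase is extracted from inside an adjunct island (introduced by "when"), which blocks movement.
In B, the extraction path crosses only that-complement boundaries, which are transparent.
So B is grammatical.

B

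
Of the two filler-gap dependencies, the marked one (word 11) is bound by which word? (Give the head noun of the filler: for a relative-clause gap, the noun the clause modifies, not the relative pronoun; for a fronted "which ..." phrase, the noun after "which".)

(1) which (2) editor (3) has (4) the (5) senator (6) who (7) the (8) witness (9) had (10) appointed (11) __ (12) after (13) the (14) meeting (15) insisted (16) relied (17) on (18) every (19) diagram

5

The marked gap is inside the relative clause, the direct object of "appointed".
Its filler is the head noun "senator" (via "who"), at word 5.
(The other dependency links word 2 to a gap after word 15.)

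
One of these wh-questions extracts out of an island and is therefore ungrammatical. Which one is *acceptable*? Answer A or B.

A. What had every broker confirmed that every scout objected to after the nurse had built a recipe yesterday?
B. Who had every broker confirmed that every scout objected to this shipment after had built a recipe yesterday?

In B, the wh-phrase is extracted from inside an adjunct island (introduced by "after"), which blocks movement.
In A, the extraction path crosses only that-complement boundaries, which are transparent.
So A is grammatical.

A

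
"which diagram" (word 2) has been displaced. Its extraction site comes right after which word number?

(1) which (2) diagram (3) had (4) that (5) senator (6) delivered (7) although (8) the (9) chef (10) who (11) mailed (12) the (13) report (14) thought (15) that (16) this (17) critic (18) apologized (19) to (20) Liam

6

The displaced element is "which diagram" (word 2).
It functions as the direct object of "delivered", so the gap sits immediately after word 6 ("delivered").
Base order: That senator had delivered which diagram although the chef who mailed the report thought that this critic apologized to Liam.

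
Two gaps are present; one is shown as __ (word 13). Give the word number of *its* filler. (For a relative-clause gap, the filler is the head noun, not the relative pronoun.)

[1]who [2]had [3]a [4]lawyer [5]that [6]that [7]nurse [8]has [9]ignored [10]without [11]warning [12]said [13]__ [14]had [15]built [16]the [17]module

1

The marked gap is the subject of "built".
Its filler is the fronted wh-phrase "who", at word 1.
(The other dependency links word 4 to a gap after word 9.)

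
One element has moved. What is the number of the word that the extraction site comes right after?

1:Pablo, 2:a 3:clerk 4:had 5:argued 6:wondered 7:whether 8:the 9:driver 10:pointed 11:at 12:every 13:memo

The displaced element is "Pablo" (word 1).
It is linked across 1 clause boundary (Ø).
It functions as the subject of "wondered", so the gap sits immediately after word 5 ("argued").
Base order: A clerk had argued that Pablo wondered whether the driver pointed at every memo.

5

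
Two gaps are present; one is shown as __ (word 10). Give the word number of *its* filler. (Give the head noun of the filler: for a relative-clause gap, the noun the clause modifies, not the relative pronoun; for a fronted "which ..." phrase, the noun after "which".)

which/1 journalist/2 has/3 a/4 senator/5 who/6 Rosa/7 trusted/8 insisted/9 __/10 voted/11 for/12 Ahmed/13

The marked gap is the subject of "voted".
Its filler is the fronted wh-phrase "which journalist", at word 2.
(The other dependency links word 5 to a gap after word 8.)

2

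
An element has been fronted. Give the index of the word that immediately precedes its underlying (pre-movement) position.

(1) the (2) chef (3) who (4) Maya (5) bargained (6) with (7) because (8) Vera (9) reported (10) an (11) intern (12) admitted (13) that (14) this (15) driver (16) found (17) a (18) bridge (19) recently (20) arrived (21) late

6

The displaced element is "the chef" (word 2).
It functions as the object of the preposition "with" of "bargained", so the gap sits immediately after word 6 ("with").
Base order: Maya bargained with the chef because Vera reported an intern admitted that this driver found a bridge recently.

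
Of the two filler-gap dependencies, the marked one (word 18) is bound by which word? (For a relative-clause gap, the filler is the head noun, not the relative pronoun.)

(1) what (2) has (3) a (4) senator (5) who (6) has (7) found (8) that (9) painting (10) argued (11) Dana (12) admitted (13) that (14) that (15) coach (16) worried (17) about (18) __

The marked gap is the object of the preposition "about" of "worried".
Its filler is the fronted wh-phrase "what", at word 1.
(The other dependency links word 4 to a gap after word 5.)

1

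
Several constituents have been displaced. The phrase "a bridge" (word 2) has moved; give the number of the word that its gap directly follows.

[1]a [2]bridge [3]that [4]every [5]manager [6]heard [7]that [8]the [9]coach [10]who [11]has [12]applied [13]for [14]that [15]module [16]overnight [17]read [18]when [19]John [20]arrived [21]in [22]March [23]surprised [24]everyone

The displaced element is "a bridge" (word 2).
It is linked across 1 clause boundary (that).
It functions as the direct object of "read", so the gap sits immediately after word 17 ("read").
Base order: Every manager heard that the coach who has applied for that module overnight read a bridge when John arrived in March.

17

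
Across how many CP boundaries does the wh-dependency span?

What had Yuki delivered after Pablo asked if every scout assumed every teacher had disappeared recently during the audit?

0

"what" originates inside the matrix clause — no clause boundary is crossed.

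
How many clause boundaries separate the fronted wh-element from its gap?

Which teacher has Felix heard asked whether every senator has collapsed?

1

"which teacher" is extracted from the subject of "asked".
Boundaries crossed, outermost first: [Ø] — 1 in total.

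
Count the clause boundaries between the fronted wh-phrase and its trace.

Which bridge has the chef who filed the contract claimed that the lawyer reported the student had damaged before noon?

2

"which bridge" is extracted from the object of "damaged".
Boundaries crossed, outermost first: [that], [Ø] — 2 in total.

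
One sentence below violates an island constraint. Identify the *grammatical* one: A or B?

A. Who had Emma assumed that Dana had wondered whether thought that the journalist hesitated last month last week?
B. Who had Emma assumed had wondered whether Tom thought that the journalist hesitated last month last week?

B

In A, the wh-phrase is extracted from inside a wh-island (introduced by "whether"), which blocks movement.
In B, the extraction path crosses only that-complement boundaries, which are transparent.
So B is grammatical.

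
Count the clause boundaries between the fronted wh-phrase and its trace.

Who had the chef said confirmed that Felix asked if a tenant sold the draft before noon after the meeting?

1

"who" is extracted from the subject of "confirmed".
Boundaries crossed, outermost first: [Ø] — 1 in total.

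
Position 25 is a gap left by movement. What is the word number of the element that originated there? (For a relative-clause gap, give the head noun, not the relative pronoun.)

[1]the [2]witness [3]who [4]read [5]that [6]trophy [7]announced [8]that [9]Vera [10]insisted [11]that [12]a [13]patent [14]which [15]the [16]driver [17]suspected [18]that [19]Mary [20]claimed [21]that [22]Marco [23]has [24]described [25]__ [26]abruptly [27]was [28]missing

The gap at 25 is the object of "described", inside a relative clause.
The relative pronoun is "which" (word 14); it is bound by the head noun immediately before it.
Its filler is the head noun "patent", at word 13.

13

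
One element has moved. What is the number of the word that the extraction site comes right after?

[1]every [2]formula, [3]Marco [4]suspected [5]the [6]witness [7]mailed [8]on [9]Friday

The displaced element is "every formula" (word 2).
It is linked across 1 clause boundary (Ø).
It functions as the direct object of "mailed", so the gap sits immediately after word 7 ("mailed").
Base order: Marco suspected the witness mailed every formula on Friday.

7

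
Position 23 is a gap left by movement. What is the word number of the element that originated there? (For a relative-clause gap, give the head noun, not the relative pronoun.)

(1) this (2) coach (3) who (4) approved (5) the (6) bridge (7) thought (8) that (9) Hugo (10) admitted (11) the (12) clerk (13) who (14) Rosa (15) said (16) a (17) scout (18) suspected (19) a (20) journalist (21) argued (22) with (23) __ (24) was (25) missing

The gap at 23 is the prepositional object of "argued", inside a relative clause.
The relative pronoun is "who" (word 13); it is bound by the head noun immediately before it.
Its filler is the head noun "clerk", at word 12.

12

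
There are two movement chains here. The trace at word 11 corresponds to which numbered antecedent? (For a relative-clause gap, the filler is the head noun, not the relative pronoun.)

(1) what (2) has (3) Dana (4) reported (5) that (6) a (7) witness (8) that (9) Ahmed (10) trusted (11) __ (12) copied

7

The marked gap is inside the relative clause, the direct object of "trusted".
Its filler is the head noun "witness" (via "that"), at word 7.
(The other dependency links word 1 to a gap after word 12.)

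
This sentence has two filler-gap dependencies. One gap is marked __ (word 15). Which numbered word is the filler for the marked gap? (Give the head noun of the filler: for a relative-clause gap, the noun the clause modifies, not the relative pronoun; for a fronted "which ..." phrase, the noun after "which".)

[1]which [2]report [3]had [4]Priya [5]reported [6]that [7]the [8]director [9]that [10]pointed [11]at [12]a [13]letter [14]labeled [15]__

The marked gap is the direct object of "labeled".
Its filler is the fronted wh-phrase "which report", at word 2.
(The other dependency links word 8 to a gap after word 9.)

2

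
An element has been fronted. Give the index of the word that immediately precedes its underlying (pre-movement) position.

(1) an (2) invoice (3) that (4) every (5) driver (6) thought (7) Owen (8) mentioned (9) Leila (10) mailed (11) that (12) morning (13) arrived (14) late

The displaced element is "an invoice" (word 2).
It is linked across 2 clause boundaries (Ø → Ø).
It functions as the direct object of "mailed", so the gap sits immediately after word 10 ("mailed").
Base order: Every driver thought Owen mentioned Leila mailed an invoice that morning.

10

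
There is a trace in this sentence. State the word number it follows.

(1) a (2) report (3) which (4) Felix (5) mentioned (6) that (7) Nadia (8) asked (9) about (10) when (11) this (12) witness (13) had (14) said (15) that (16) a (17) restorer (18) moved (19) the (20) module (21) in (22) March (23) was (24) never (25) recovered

9

The displaced element is "a report" (word 2).
It is linked across 1 clause boundary (that).
It functions as the object of the preposition "about" of "asked", so the gap sits immediately after word 9 ("about").
Base order: Felix mentioned that Nadia asked about a report when this witness had said that a restorer moved the module in March.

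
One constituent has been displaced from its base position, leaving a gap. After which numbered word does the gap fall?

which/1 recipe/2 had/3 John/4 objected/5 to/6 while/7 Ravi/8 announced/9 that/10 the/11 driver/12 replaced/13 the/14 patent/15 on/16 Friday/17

6

The displaced element is "which recipe" (word 2).
It functions as the object of the preposition "to" of "objected", so the gap sits immediately after word 6 ("to").
Base order: John had objected to which recipe while Ravi announced that the driver replaced the patent on Friday.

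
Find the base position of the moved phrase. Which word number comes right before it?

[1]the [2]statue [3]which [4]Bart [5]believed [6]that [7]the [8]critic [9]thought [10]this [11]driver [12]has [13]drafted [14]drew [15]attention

The displaced element is "the statue" (word 2).
It is linked across 2 clause boundaries (that → Ø).
It functions as the direct object of "drafted", so the gap sits immediately after word 13 ("drafted").
Base order: Bart believed that the critic thought this driver has drafted the statue.

13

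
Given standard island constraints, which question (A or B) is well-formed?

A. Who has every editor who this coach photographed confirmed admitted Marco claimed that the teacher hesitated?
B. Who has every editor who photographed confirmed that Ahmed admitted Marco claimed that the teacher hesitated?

In B, the wh-phrase is extracted from inside a complex-NP island (relative clause) (introduced by "who"), which blocks movement.
In A, the extraction path crosses only that-complement boundaries, which are transparent.
So A is grammatical.

A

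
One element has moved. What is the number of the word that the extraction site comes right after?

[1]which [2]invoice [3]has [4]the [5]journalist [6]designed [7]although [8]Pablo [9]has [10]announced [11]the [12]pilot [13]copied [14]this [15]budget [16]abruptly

6

The displaced element is "which invoice" (word 2).
It functions as the direct object of "designed", so the gap sits immediately after word 6 ("designed").
Base order: The journalist has designed which invoice although Pablo has announced the pilot copied this budget abruptly.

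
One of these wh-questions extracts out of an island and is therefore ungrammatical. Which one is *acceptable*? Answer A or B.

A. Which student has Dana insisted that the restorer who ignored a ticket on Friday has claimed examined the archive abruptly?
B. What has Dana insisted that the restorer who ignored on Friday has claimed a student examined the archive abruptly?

In B, the wh-phrase is extracted from inside a complex-NP island (relative clause) (introduced by "who"), which blocks movement.
In A, the extraction path crosses only that-complement boundaries, which are transparent.
So A is grammatical.

A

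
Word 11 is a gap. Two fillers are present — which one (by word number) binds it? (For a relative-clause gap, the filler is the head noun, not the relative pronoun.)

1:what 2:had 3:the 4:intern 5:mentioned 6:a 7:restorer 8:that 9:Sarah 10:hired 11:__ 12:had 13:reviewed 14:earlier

7

The marked gap is inside the relative clause, the direct object of "hired".
Its filler is the head noun "restorer" (via "that"), at word 7.
(The other dependency links word 1 to a gap after word 13.)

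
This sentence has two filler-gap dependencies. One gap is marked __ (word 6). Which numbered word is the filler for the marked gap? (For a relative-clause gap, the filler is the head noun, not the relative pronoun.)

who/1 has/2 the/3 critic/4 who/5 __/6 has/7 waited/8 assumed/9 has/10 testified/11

4

The marked gap is inside the relative clause, the subject of "waited".
Its filler is the head noun "critic" (via "who"), at word 4.
(The other dependency links word 1 to a gap after word 9.)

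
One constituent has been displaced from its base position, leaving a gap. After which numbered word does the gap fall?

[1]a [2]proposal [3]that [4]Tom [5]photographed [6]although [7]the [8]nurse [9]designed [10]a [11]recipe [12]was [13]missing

The displaced element is "a proposal" (word 2).
It functions as the direct object of "photographed", so the gap sits immediately after word 5 ("photographed").
Base order: Tom photographed a proposal although the nurse designed a recipe.

5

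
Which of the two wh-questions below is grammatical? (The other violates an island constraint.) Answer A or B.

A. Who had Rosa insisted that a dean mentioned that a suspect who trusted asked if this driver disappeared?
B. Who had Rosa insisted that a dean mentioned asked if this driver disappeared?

In A, the wh-phrase is extracted from inside a complex-NP island (relative clause) (introduced by "who"), which blocks movement.
In B, the extraction path crosses only that-complement boundaries, which are transparent.
So B is grammatical.

B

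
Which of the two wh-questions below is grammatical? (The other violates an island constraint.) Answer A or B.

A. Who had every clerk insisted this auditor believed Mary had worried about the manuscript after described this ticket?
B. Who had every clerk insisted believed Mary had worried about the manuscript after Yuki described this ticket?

B

In A, the wh-phrase is extracted from inside an adjunct island (introduced by "after"), which blocks movement.
In B, the extraction path crosses only that-complement boundaries, which are transparent.
So B is grammatical.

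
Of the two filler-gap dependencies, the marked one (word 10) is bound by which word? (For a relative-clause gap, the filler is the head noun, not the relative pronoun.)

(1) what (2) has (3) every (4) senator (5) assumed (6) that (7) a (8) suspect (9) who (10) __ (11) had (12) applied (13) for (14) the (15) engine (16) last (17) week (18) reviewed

8

The marked gap is inside the relative clause, the subject of "applied".
Its filler is the head noun "suspect" (via "who"), at word 8.
(The other dependency links word 1 to a gap after word 18.)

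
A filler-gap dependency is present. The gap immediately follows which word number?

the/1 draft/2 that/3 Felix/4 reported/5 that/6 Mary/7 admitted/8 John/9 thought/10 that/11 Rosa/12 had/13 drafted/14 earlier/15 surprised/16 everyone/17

The displaced element is "the draft" (word 2).
It is linked across 3 clause boundaries (that → Ø → that).
It functions as the direct object of "drafted", so the gap sits immediately after word 14 ("drafted").
Base order: Felix reported that Mary admitted John thought that Rosa had drafted the draft earlier.

14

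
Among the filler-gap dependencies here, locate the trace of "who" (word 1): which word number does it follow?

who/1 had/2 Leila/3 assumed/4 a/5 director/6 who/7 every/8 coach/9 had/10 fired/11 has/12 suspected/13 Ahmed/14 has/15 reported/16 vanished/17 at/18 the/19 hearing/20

The displaced element is "who" (word 1).
It is linked across 3 clause boundaries (Ø → Ø → Ø).
It functions as the subject of "vanished", so the gap sits immediately after word 16 ("reported").
Base order: Leila had assumed a director who every coach had fired has suspected Ahmed has reported who vanished at the hearing.

16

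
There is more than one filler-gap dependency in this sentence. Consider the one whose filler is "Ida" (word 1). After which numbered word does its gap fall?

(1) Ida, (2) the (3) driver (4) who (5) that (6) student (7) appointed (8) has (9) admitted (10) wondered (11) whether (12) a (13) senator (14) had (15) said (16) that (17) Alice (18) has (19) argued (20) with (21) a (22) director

The displaced element is "Ida" (word 1).
It is linked across 1 clause boundary (Ø).
It functions as the subject of "wondered", so the gap sits immediately after word 9 ("admitted").
Base order: The driver who that student appointed has admitted Ida wondered whether a senator had said that Alice has argued with a director.

9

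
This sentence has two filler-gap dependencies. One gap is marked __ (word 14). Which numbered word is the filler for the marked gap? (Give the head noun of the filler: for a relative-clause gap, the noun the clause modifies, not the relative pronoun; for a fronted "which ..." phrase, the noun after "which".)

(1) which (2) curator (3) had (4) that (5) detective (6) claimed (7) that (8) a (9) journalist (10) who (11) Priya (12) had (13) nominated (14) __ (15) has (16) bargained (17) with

The marked gap is inside the relative clause, the direct object of "nominated".
Its filler is the head noun "journalist" (via "who"), at word 9.
(The other dependency links word 2 to a gap after word 17.)

9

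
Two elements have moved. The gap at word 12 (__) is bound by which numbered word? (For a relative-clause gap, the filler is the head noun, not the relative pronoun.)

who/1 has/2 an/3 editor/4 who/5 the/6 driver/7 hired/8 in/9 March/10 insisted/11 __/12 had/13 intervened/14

1

The marked gap is the subject of "intervened".
Its filler is the fronted wh-phrase "who", at word 1.
(The other dependency links word 4 to a gap after word 8.)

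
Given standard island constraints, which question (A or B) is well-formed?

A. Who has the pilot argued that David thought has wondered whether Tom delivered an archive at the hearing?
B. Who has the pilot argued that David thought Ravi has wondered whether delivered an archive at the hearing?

A

In B, the wh-phrase is extracted from inside a wh-island (introduced by "whether"), which blocks movement.
In A, the extraction path crosses only that-complement boundaries, which are transparent.
So A is grammatical.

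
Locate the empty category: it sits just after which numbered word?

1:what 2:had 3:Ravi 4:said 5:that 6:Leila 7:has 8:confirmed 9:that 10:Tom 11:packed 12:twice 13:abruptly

The displaced element is "what" (word 1).
It is linked across 2 clause boundaries (that → that).
It functions as the direct object of "packed", so the gap sits immediately after word 11 ("packed").
Base order: Ravi had said that Leila has confirmed that Tom packed what twice abruptly.

11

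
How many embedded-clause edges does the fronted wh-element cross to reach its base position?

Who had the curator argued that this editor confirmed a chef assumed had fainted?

"who" is extracted from the subject of "fainted".
Boundaries crossed, outermost first: [that], [Ø], [Ø] — 3 in total.

3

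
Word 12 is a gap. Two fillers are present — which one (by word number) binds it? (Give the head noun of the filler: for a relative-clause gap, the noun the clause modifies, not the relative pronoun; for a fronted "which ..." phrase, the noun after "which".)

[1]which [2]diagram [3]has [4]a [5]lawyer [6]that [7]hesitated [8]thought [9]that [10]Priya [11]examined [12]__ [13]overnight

2

The marked gap is the direct object of "examined".
Its filler is the fronted wh-phrase "which diagram", at word 2.
(The other dependency links word 5 to a gap after word 6.)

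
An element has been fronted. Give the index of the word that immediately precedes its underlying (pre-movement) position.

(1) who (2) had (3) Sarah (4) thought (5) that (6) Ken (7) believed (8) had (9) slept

The displaced element is "who" (word 1).
It is linked across 2 clause boundaries (that → Ø).
It functions as the subject of "slept", so the gap sits immediately after word 7 ("believed").
Base order: Sarah had thought that Ken believed that who had slept.

7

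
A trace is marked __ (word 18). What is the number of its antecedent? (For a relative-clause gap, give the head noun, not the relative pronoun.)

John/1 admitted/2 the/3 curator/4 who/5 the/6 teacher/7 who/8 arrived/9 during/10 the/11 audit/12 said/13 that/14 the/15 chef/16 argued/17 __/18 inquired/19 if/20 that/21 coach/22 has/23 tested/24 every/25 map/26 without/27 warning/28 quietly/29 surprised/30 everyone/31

The gap at 18 is the subject of "inquired", inside a relative clause.
The relative pronoun is "who" (word 5); it is bound by the head noun immediately before it.
Its filler is the head noun "curator", at word 4.

4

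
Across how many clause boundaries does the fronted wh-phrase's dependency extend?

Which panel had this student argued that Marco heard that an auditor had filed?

2

"which panel" is extracted from the object of "filed".
Boundaries crossed, outermost first: [that], [that] — 2 in total.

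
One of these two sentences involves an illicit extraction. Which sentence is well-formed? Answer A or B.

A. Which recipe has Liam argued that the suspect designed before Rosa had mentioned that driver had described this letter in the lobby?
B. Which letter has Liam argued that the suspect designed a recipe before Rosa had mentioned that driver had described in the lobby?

A

In B, the wh-phrase is extracted from inside an adjunct island (introduced by "before"), which blocks movement.
In A, the extraction path crosses only that-complement boundaries, which are transparent.
So A is grammatical.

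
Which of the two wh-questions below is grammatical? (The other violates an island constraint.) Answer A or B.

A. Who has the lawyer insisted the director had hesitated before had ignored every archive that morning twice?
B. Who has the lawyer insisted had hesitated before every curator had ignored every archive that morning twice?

In A, the wh-phrase is extracted from inside an adjunct island (introduced by "before"), which blocks movement.
In B, the extraction path crosses only that-complement boundaries, which are transparent.
So B is grammatical.

B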